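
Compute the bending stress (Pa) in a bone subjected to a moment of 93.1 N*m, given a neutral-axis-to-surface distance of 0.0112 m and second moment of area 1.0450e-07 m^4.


sigma = M * c / I
sigma = 93.1 * 0.0112 / 1.0450e-07
M * c = 1.0427
sigma = 9.9782e+06


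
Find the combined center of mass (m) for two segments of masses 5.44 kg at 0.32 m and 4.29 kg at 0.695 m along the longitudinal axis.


COM = (m1*x1 + m2*x2) / (m1 + m2)
COM = (5.44*0.32 + 4.29*0.695) / (5.44 + 4.29)
Numerator = 4.7224
Denominator = 9.7300
COM = 0.4853


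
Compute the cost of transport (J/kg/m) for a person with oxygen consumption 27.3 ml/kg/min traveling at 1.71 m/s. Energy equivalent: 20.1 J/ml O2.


Power per kg = VO2 * 20.1 / 60
Power per kg = 27.3 * 20.1 / 60 = 9.1455 W/kg
Cost = power_per_kg / speed
Cost = 9.1455 / 1.71
Cost = 5.3482


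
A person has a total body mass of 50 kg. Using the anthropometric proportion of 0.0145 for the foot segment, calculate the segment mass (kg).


m_segment = body_mass * fraction
m_segment = 50 * 0.0145
m_segment = 0.7250


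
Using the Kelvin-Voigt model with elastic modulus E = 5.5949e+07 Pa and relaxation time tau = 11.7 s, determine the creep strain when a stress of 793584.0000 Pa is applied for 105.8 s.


epsilon(t) = (sigma/E) * (1 - exp(-t/tau))
sigma/E = 793584.0000 / 5.5949e+07 = 0.0142
exp(-t/tau) = exp(-105.8 / 11.7) = 1.1825e-04
epsilon = 0.0142 * (1 - 1.1825e-04)
epsilon = 0.0142


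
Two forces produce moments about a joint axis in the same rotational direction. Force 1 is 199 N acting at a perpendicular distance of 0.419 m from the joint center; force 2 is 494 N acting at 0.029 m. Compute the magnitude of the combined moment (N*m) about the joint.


M = F1 * d1 + F2 * d2
M = 199 * 0.419 + 494 * 0.029
M = 83.3810 + 14.3260
M = 97.7070


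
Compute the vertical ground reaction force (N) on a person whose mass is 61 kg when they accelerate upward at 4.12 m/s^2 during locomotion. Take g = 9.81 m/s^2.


GRF = m * (g + a)
GRF = 61 * (9.81 + 4.12)
GRF = 61 * 13.9300
GRF = 849.7300


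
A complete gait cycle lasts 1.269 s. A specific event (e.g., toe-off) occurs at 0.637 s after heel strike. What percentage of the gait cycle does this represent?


pct = (event_time / cycle_time) * 100
pct = (0.637 / 1.269) * 100
ratio = 0.5020
pct = 50.1970


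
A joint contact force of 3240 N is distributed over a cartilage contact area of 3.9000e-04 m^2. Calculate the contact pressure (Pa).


P = F / A
P = 3240 / 3.9000e-04
P = 8.3077e+06


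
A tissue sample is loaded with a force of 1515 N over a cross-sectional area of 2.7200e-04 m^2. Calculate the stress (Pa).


stress = F / A
stress = 1515 / 2.7200e-04
stress = 5.5699e+06


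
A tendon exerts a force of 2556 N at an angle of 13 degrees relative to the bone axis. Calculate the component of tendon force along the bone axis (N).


F_eff = F_tendon * cos(theta)
theta = 13 deg = 0.2269 rad
cos(theta) = 0.9744
F_eff = 2556 * 0.9744
F_eff = 2490.4899


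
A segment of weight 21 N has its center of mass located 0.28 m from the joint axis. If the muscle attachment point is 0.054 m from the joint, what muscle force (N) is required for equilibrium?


F_muscle = W * d_load / d_muscle
F_muscle = 21 * 0.28 / 0.054
Numerator = 5.8800
F_muscle = 108.8889


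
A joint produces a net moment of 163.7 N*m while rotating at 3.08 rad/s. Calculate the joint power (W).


P = M * omega
P = 163.7 * 3.08
P = 504.1960


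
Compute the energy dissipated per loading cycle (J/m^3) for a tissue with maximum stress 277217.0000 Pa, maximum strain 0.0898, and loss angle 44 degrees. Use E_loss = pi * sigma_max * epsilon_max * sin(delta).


E_loss = pi * sigma_max * epsilon_max * sin(delta)
delta = 44 deg = 0.7679 rad
sin(delta) = 0.6947
E_loss = pi * 277217.0000 * 0.0898 * 0.6947
E_loss = 54327.2025


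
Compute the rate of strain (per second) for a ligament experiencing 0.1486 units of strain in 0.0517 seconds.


strain_rate = delta_strain / delta_t
strain_rate = 0.1486 / 0.0517
strain_rate = 2.8743


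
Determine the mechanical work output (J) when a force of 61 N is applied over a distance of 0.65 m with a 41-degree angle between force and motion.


W = F * d * cos(theta)
theta = 41 deg = 0.7156 rad
cos(theta) = 0.7547
W = 61 * 0.65 * 0.7547
W = 29.9242


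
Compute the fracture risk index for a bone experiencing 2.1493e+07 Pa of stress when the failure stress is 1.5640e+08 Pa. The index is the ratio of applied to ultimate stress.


FRI = applied / ultimate
FRI = 2.1493e+07 / 1.5640e+08
FRI = 0.1374


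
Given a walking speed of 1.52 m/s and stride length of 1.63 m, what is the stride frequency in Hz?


f = v / stride_length
f = 1.52 / 1.63
f = 0.9325


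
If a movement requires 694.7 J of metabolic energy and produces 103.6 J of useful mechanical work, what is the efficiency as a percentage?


eta = (W_mech / E_meta) * 100
eta = (103.6 / 694.7) * 100
ratio = 0.1491
eta = 14.9129


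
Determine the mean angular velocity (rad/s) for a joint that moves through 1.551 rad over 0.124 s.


omega = delta_theta / delta_t
omega = 1.551 / 0.124
omega = 12.5081


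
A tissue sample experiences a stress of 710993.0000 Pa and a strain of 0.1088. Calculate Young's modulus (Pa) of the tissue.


E = stress / strain
E = 710993.0000 / 0.1088
E = 6.5349e+06


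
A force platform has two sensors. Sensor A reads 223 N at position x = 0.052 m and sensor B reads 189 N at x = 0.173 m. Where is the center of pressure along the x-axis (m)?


COP_x = (F1*x1 + F2*x2) / (F1 + F2)
COP_x = (223*0.052 + 189*0.173) / (223 + 189)
Numerator = 44.2930
Denominator = 412
COP_x = 0.1075


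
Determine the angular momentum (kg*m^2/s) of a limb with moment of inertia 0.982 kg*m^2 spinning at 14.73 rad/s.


L = I * omega
L = 0.982 * 14.73
L = 14.4649


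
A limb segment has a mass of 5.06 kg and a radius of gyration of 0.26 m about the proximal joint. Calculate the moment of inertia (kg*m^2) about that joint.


I = m * k^2
I = 5.06 * 0.26^2
k^2 = 0.0676
I = 0.3421


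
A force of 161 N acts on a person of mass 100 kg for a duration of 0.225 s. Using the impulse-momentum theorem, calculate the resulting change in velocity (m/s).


J = F * dt = 161 * 0.225 = 36.2250 N*s
delta_v = J / m
delta_v = 36.2250 / 100
delta_v = 0.3623


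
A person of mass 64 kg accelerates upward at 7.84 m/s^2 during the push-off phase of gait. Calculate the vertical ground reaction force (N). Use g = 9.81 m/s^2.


GRF = m * (g + a)
GRF = 64 * (9.81 + 7.84)
GRF = 64 * 17.6500
GRF = 1129.6000


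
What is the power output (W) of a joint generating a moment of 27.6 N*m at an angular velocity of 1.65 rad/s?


P = M * omega
P = 27.6 * 1.65
P = 45.5400


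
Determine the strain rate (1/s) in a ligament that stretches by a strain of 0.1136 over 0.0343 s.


strain_rate = delta_strain / delta_t
strain_rate = 0.1136 / 0.0343
strain_rate = 3.3120


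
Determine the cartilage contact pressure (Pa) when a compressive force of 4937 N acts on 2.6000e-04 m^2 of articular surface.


P = F / A
P = 4937 / 2.6000e-04
P = 1.8988e+07


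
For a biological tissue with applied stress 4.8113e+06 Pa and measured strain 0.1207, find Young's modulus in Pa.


E = stress / strain
E = 4.8113e+06 / 0.1207
E = 3.9862e+07


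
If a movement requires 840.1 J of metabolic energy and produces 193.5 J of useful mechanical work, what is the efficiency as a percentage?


eta = (W_mech / E_meta) * 100
eta = (193.5 / 840.1) * 100
ratio = 0.2303
eta = 23.0330


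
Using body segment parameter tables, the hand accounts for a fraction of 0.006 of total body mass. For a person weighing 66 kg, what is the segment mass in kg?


m_segment = body_mass * fraction
m_segment = 66 * 0.006
m_segment = 0.3960


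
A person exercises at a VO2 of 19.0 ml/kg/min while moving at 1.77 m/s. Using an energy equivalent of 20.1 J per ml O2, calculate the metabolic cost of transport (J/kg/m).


Power per kg = VO2 * 20.1 / 60
Power per kg = 19.0 * 20.1 / 60 = 6.3650 W/kg
Cost = power_per_kg / speed
Cost = 6.3650 / 1.77
Cost = 3.5960


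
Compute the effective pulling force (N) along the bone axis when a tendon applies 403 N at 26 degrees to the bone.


F_eff = F_tendon * cos(theta)
theta = 26 deg = 0.4538 rad
cos(theta) = 0.8988
F_eff = 403 * 0.8988
F_eff = 362.2140


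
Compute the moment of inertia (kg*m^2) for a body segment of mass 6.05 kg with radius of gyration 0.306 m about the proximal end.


I = m * k^2
I = 6.05 * 0.306^2
k^2 = 0.0936
I = 0.5665


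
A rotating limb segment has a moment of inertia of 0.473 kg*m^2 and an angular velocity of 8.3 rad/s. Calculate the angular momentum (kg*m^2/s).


L = I * omega
L = 0.473 * 8.3
L = 3.9259


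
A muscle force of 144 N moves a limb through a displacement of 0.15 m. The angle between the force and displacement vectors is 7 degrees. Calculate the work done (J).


W = F * d * cos(theta)
theta = 7 deg = 0.1222 rad
cos(theta) = 0.9925
W = 144 * 0.15 * 0.9925
W = 21.4390


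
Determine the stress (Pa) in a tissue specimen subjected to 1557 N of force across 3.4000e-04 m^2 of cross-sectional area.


stress = F / A
stress = 1557 / 3.4000e-04
stress = 4.5794e+06


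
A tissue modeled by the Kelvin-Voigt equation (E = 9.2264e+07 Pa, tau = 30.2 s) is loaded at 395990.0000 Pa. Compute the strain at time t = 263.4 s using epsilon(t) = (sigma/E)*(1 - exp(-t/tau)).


epsilon(t) = (sigma/E) * (1 - exp(-t/tau))
sigma/E = 395990.0000 / 9.2264e+07 = 0.0043
exp(-t/tau) = exp(-263.4 / 30.2) = 1.6298e-04
epsilon = 0.0043 * (1 - 1.6298e-04)
epsilon = 0.0043


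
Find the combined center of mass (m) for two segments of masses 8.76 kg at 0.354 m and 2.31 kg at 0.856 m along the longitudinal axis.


COM = (m1*x1 + m2*x2) / (m1 + m2)
COM = (8.76*0.354 + 2.31*0.856) / (8.76 + 2.31)
Numerator = 5.0784
Denominator = 11.0700
COM = 0.4588


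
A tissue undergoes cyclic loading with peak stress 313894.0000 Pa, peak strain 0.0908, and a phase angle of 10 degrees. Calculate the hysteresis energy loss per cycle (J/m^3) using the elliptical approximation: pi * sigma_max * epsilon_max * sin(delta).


E_loss = pi * sigma_max * epsilon_max * sin(delta)
delta = 10 deg = 0.1745 rad
sin(delta) = 0.1736
E_loss = pi * 313894.0000 * 0.0908 * 0.1736
E_loss = 15548.5167


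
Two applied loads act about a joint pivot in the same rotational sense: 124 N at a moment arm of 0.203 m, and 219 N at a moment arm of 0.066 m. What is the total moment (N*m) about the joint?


M = F1 * d1 + F2 * d2
M = 124 * 0.203 + 219 * 0.066
M = 25.1720 + 14.4540
M = 39.6260


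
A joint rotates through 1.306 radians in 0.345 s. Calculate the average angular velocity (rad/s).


omega = delta_theta / delta_t
omega = 1.306 / 0.345
omega = 3.7855


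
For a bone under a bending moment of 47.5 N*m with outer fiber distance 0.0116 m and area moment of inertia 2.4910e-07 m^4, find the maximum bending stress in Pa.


sigma = M * c / I
sigma = 47.5 * 0.0116 / 2.4910e-07
M * c = 0.5510
sigma = 2.2120e+06


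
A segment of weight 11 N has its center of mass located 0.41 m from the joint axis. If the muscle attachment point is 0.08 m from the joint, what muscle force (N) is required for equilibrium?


F_muscle = W * d_load / d_muscle
F_muscle = 11 * 0.41 / 0.08
Numerator = 4.5100
F_muscle = 56.3750


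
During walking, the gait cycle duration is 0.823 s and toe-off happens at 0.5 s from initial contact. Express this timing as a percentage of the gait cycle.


pct = (event_time / cycle_time) * 100
pct = (0.5 / 0.823) * 100
ratio = 0.6075
pct = 60.7533


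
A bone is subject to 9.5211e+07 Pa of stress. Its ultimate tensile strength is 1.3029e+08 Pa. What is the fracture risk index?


FRI = applied / ultimate
FRI = 9.5211e+07 / 1.3029e+08
FRI = 0.7308


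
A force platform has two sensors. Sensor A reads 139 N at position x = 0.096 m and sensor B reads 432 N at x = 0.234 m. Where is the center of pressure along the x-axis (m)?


COP_x = (F1*x1 + F2*x2) / (F1 + F2)
COP_x = (139*0.096 + 432*0.234) / (139 + 432)
Numerator = 114.4320
Denominator = 571
COP_x = 0.2004


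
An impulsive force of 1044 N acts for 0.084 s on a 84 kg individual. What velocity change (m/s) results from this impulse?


J = F * dt = 1044 * 0.084 = 87.6960 N*s
delta_v = J / m
delta_v = 87.6960 / 84
delta_v = 1.0440


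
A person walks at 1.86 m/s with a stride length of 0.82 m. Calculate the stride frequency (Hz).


f = v / stride_length
f = 1.86 / 0.82
f = 2.2683


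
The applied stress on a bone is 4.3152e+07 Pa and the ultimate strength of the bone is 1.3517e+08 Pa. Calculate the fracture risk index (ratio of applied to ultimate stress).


FRI = applied / ultimate
FRI = 4.3152e+07 / 1.3517e+08
FRI = 0.3192


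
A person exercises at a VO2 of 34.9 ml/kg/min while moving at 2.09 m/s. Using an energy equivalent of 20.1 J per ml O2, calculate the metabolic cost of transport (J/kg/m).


Power per kg = VO2 * 20.1 / 60
Power per kg = 34.9 * 20.1 / 60 = 11.6915 W/kg
Cost = power_per_kg / speed
Cost = 11.6915 / 2.09
Cost = 5.5940


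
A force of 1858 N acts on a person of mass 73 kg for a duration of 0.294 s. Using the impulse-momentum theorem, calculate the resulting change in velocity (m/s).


J = F * dt = 1858 * 0.294 = 546.2520 N*s
delta_v = J / m
delta_v = 546.2520 / 73
delta_v = 7.4829


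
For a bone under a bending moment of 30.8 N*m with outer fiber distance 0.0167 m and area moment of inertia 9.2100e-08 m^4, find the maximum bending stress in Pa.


sigma = M * c / I
sigma = 30.8 * 0.0167 / 9.2100e-08
M * c = 0.5144
sigma = 5.5848e+06


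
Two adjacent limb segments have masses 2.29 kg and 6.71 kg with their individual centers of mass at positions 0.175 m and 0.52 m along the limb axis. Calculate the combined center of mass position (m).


COM = (m1*x1 + m2*x2) / (m1 + m2)
COM = (2.29*0.175 + 6.71*0.52) / (2.29 + 6.71)
Numerator = 3.8900
Denominator = 9.0000
COM = 0.4322


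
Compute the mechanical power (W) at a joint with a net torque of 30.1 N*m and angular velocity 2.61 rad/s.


P = M * omega
P = 30.1 * 2.61
P = 78.5610


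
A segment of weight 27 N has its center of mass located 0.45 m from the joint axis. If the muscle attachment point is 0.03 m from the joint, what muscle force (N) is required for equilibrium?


F_muscle = W * d_load / d_muscle
F_muscle = 27 * 0.45 / 0.03
Numerator = 12.1500
F_muscle = 405.0000


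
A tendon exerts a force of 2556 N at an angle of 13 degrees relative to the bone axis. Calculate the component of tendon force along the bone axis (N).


F_eff = F_tendon * cos(theta)
theta = 13 deg = 0.2269 rad
cos(theta) = 0.9744
F_eff = 2556 * 0.9744
F_eff = 2490.4899


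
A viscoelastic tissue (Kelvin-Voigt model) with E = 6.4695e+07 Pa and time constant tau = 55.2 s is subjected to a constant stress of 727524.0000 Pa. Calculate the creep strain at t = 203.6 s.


epsilon(t) = (sigma/E) * (1 - exp(-t/tau))
sigma/E = 727524.0000 / 6.4695e+07 = 0.0112
exp(-t/tau) = exp(-203.6 / 55.2) = 0.0250
epsilon = 0.0112 * (1 - 0.0250)
epsilon = 0.0110


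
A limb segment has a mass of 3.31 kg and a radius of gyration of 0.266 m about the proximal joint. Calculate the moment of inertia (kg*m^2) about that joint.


I = m * k^2
I = 3.31 * 0.266^2
k^2 = 0.0708
I = 0.2342


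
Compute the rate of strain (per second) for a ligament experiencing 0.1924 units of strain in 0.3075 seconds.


strain_rate = delta_strain / delta_t
strain_rate = 0.1924 / 0.3075
strain_rate = 0.6257


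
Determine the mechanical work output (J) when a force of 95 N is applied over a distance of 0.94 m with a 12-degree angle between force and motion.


W = F * d * cos(theta)
theta = 12 deg = 0.2094 rad
cos(theta) = 0.9781
W = 95 * 0.94 * 0.9781
W = 87.3486


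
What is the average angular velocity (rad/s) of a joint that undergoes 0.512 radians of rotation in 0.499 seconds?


omega = delta_theta / delta_t
omega = 0.512 / 0.499
omega = 1.0261


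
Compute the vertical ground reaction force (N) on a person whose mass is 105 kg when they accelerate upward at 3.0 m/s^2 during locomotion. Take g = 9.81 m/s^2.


GRF = m * (g + a)
GRF = 105 * (9.81 + 3.0)
GRF = 105 * 12.8100
GRF = 1345.0500


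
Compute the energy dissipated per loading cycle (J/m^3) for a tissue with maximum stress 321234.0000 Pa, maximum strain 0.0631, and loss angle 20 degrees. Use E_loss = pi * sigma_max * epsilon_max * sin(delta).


E_loss = pi * sigma_max * epsilon_max * sin(delta)
delta = 20 deg = 0.3491 rad
sin(delta) = 0.3420
E_loss = pi * 321234.0000 * 0.0631 * 0.3420
E_loss = 21779.7265


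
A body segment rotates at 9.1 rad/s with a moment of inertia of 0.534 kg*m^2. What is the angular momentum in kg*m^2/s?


L = I * omega
L = 0.534 * 9.1
L = 4.8594


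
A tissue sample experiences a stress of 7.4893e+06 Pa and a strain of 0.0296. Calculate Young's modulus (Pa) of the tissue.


E = stress / strain
E = 7.4893e+06 / 0.0296
E = 2.5302e+08


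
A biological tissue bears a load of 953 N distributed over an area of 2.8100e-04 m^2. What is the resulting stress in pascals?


stress = F / A
stress = 953 / 2.8100e-04
stress = 3.3915e+06


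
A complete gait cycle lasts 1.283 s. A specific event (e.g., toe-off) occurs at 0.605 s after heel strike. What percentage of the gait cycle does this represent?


pct = (event_time / cycle_time) * 100
pct = (0.605 / 1.283) * 100
ratio = 0.4716
pct = 47.1551


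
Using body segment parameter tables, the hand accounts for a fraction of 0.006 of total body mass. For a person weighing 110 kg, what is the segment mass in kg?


m_segment = body_mass * fraction
m_segment = 110 * 0.006
m_segment = 0.6600


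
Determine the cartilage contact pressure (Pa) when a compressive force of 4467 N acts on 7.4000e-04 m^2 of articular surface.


P = F / A
P = 4467 / 7.4000e-04
P = 6.0365e+06


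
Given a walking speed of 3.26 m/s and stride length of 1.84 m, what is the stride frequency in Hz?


f = v / stride_length
f = 3.26 / 1.84
f = 1.7717


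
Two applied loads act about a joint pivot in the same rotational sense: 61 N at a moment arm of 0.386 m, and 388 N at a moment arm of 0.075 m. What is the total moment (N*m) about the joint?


M = F1 * d1 + F2 * d2
M = 61 * 0.386 + 388 * 0.075
M = 23.5460 + 29.1000
M = 52.6460


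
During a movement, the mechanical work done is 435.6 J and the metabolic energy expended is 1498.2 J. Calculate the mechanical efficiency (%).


eta = (W_mech / E_meta) * 100
eta = (435.6 / 1498.2) * 100
ratio = 0.2907
eta = 29.0749


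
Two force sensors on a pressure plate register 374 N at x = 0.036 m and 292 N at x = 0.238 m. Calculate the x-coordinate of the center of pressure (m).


COP_x = (F1*x1 + F2*x2) / (F1 + F2)
COP_x = (374*0.036 + 292*0.238) / (374 + 292)
Numerator = 82.9600
Denominator = 666
COP_x = 0.1246


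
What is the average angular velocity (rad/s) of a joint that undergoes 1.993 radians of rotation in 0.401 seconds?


omega = delta_theta / delta_t
omega = 1.993 / 0.401
omega = 4.9701


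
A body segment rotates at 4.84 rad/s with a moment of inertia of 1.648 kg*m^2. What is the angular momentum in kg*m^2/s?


L = I * omega
L = 1.648 * 4.84
L = 7.9763


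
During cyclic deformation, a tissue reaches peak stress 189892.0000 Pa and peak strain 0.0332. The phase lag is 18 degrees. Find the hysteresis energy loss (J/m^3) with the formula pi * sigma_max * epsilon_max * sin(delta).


E_loss = pi * sigma_max * epsilon_max * sin(delta)
delta = 18 deg = 0.3142 rad
sin(delta) = 0.3090
E_loss = pi * 189892.0000 * 0.0332 * 0.3090
E_loss = 6120.3603


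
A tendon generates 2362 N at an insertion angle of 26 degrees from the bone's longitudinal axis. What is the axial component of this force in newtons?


F_eff = F_tendon * cos(theta)
theta = 26 deg = 0.4538 rad
cos(theta) = 0.8988
F_eff = 2362 * 0.8988
F_eff = 2122.9515


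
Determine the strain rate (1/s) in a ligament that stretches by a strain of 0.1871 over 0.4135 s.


strain_rate = delta_strain / delta_t
strain_rate = 0.1871 / 0.4135
strain_rate = 0.4525


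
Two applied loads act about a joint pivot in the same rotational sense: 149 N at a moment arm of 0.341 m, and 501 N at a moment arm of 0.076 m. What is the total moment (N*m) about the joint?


M = F1 * d1 + F2 * d2
M = 149 * 0.341 + 501 * 0.076
M = 50.8090 + 38.0760
M = 88.8850


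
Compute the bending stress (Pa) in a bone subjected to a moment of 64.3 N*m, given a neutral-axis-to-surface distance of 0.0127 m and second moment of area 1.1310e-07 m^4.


sigma = M * c / I
sigma = 64.3 * 0.0127 / 1.1310e-07
M * c = 0.8166
sigma = 7.2202e+06


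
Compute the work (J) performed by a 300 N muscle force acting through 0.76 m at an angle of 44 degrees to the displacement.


W = F * d * cos(theta)
theta = 44 deg = 0.7679 rad
cos(theta) = 0.7193
W = 300 * 0.76 * 0.7193
W = 164.0095


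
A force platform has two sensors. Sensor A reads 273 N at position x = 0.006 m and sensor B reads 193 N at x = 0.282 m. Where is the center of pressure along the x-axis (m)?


COP_x = (F1*x1 + F2*x2) / (F1 + F2)
COP_x = (273*0.006 + 193*0.282) / (273 + 193)
Numerator = 56.0640
Denominator = 466
COP_x = 0.1203


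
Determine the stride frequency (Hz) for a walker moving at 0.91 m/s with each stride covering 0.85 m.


f = v / stride_length
f = 0.91 / 0.85
f = 1.0706


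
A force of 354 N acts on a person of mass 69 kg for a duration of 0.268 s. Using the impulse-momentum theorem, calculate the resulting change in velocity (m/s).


J = F * dt = 354 * 0.268 = 94.8720 N*s
delta_v = J / m
delta_v = 94.8720 / 69
delta_v = 1.3750


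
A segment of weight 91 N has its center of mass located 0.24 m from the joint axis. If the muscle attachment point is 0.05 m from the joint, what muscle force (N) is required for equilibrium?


F_muscle = W * d_load / d_muscle
F_muscle = 91 * 0.24 / 0.05
Numerator = 21.8400
F_muscle = 436.8000


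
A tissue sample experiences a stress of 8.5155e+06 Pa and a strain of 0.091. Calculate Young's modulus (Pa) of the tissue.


E = stress / strain
E = 8.5155e+06 / 0.091
E = 9.3577e+07


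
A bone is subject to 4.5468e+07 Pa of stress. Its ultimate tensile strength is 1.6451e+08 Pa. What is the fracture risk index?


FRI = applied / ultimate
FRI = 4.5468e+07 / 1.6451e+08
FRI = 0.2764


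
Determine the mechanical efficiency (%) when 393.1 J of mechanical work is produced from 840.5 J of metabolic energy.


eta = (W_mech / E_meta) * 100
eta = (393.1 / 840.5) * 100
ratio = 0.4677
eta = 46.7698


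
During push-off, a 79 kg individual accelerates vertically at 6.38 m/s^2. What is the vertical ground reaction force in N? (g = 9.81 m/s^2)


GRF = m * (g + a)
GRF = 79 * (9.81 + 6.38)
GRF = 79 * 16.1900
GRF = 1279.0100


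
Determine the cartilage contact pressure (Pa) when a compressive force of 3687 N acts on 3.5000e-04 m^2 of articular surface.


P = F / A
P = 3687 / 3.5000e-04
P = 1.0534e+07


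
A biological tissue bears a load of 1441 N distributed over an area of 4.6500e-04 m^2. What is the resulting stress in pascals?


stress = F / A
stress = 1441 / 4.6500e-04
stress = 3.0989e+06


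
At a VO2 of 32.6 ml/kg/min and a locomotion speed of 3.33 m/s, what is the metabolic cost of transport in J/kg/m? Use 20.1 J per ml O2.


Power per kg = VO2 * 20.1 / 60
Power per kg = 32.6 * 20.1 / 60 = 10.9210 W/kg
Cost = power_per_kg / speed
Cost = 10.9210 / 3.33
Cost = 3.2796


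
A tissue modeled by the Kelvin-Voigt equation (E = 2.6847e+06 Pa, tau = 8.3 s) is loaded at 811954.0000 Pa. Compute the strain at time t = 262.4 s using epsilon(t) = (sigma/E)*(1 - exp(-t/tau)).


epsilon(t) = (sigma/E) * (1 - exp(-t/tau))
sigma/E = 811954.0000 / 2.6847e+06 = 0.3024
exp(-t/tau) = exp(-262.4 / 8.3) = 1.8622e-14
epsilon = 0.3024 * (1 - 1.8622e-14)
epsilon = 0.3024


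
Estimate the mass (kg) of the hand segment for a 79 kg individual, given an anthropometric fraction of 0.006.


m_segment = body_mass * fraction
m_segment = 79 * 0.006
m_segment = 0.4740


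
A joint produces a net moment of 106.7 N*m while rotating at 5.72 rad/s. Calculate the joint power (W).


P = M * omega
P = 106.7 * 5.72
P = 610.3240


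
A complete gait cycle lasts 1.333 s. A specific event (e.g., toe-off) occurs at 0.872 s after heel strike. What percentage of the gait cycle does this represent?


pct = (event_time / cycle_time) * 100
pct = (0.872 / 1.333) * 100
ratio = 0.6542
pct = 65.4164


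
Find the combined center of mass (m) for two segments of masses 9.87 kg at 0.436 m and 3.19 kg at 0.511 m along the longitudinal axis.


COM = (m1*x1 + m2*x2) / (m1 + m2)
COM = (9.87*0.436 + 3.19*0.511) / (9.87 + 3.19)
Numerator = 5.9334
Denominator = 13.0600
COM = 0.4543


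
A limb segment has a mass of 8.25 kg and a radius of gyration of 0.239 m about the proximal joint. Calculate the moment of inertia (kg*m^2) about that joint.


I = m * k^2
I = 8.25 * 0.239^2
k^2 = 0.0571
I = 0.4712


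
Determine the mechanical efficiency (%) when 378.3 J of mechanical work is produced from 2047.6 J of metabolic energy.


eta = (W_mech / E_meta) * 100
eta = (378.3 / 2047.6) * 100
ratio = 0.1848
eta = 18.4753


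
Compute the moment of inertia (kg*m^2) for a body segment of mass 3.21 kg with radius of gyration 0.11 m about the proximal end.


I = m * k^2
I = 3.21 * 0.11^2
k^2 = 0.0121
I = 0.0388


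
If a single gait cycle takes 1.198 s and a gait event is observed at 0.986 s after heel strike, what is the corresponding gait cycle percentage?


pct = (event_time / cycle_time) * 100
pct = (0.986 / 1.198) * 100
ratio = 0.8230
pct = 82.3038


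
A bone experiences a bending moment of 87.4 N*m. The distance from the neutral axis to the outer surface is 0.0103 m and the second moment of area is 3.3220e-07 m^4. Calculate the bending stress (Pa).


sigma = M * c / I
sigma = 87.4 * 0.0103 / 3.3220e-07
M * c = 0.9002
sigma = 2.7099e+06


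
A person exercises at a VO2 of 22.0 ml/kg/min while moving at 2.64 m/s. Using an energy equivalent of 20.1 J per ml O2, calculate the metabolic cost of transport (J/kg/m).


Power per kg = VO2 * 20.1 / 60
Power per kg = 22.0 * 20.1 / 60 = 7.3700 W/kg
Cost = power_per_kg / speed
Cost = 7.3700 / 2.64
Cost = 2.7917


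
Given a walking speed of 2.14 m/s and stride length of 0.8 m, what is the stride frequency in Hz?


f = v / stride_length
f = 2.14 / 0.8
f = 2.6750


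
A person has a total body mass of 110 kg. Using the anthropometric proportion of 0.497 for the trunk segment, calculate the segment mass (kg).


m_segment = body_mass * fraction
m_segment = 110 * 0.497
m_segment = 54.6700


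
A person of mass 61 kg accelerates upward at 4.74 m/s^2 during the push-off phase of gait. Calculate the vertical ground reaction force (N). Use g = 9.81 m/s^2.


GRF = m * (g + a)
GRF = 61 * (9.81 + 4.74)
GRF = 61 * 14.5500
GRF = 887.5500


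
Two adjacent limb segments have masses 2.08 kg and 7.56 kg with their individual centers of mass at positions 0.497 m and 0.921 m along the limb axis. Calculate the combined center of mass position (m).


COM = (m1*x1 + m2*x2) / (m1 + m2)
COM = (2.08*0.497 + 7.56*0.921) / (2.08 + 7.56)
Numerator = 7.9965
Denominator = 9.6400
COM = 0.8295


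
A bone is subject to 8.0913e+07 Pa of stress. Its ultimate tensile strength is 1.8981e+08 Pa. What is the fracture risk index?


FRI = applied / ultimate
FRI = 8.0913e+07 / 1.8981e+08
FRI = 0.4263


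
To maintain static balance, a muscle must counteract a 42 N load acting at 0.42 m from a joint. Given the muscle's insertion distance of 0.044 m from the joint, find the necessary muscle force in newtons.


F_muscle = W * d_load / d_muscle
F_muscle = 42 * 0.42 / 0.044
Numerator = 17.6400
F_muscle = 400.9091


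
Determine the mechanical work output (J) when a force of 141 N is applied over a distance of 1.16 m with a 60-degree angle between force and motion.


W = F * d * cos(theta)
theta = 60 deg = 1.0472 rad
cos(theta) = 0.5000
W = 141 * 1.16 * 0.5000
W = 81.7800


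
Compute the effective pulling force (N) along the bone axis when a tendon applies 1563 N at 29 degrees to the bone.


F_eff = F_tendon * cos(theta)
theta = 29 deg = 0.5061 rad
cos(theta) = 0.8746
F_eff = 1563 * 0.8746
F_eff = 1367.0306


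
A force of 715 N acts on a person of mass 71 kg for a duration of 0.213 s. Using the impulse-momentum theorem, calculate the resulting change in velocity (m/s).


J = F * dt = 715 * 0.213 = 152.2950 N*s
delta_v = J / m
delta_v = 152.2950 / 71
delta_v = 2.1450


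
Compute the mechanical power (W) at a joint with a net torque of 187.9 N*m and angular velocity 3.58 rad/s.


P = M * omega
P = 187.9 * 3.58
P = 672.6820


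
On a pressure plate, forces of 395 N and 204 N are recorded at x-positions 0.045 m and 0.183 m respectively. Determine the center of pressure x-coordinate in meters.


COP_x = (F1*x1 + F2*x2) / (F1 + F2)
COP_x = (395*0.045 + 204*0.183) / (395 + 204)
Numerator = 55.1070
Denominator = 599
COP_x = 0.0920


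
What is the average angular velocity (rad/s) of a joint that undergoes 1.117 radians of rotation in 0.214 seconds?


omega = delta_theta / delta_t
omega = 1.117 / 0.214
omega = 5.2196


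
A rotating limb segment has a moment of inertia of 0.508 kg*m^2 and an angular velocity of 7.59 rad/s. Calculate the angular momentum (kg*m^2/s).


L = I * omega
L = 0.508 * 7.59
L = 3.8557


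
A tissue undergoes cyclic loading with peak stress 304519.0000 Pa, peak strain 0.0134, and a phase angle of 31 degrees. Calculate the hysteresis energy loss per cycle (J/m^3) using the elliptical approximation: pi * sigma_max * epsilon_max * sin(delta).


E_loss = pi * sigma_max * epsilon_max * sin(delta)
delta = 31 deg = 0.5411 rad
sin(delta) = 0.5150
E_loss = pi * 304519.0000 * 0.0134 * 0.5150
E_loss = 6602.4999


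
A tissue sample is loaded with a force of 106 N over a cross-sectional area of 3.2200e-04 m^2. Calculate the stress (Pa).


stress = F / A
stress = 106 / 3.2200e-04
stress = 329192.5466


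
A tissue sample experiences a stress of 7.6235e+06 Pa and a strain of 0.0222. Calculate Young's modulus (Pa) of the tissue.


E = stress / strain
E = 7.6235e+06 / 0.0222
E = 3.4340e+08


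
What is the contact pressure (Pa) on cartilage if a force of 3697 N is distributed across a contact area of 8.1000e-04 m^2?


P = F / A
P = 3697 / 8.1000e-04
P = 4.5642e+06


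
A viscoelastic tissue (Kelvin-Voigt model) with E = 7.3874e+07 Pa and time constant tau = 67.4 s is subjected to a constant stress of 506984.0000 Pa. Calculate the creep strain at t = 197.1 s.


epsilon(t) = (sigma/E) * (1 - exp(-t/tau))
sigma/E = 506984.0000 / 7.3874e+07 = 0.0069
exp(-t/tau) = exp(-197.1 / 67.4) = 0.0537
epsilon = 0.0069 * (1 - 0.0537)
epsilon = 0.0065


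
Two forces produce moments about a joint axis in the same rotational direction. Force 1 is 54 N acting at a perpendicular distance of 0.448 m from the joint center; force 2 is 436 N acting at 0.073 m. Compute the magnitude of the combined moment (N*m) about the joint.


M = F1 * d1 + F2 * d2
M = 54 * 0.448 + 436 * 0.073
M = 24.1920 + 31.8280
M = 56.0200


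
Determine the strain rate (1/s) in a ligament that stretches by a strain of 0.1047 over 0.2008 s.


strain_rate = delta_strain / delta_t
strain_rate = 0.1047 / 0.2008
strain_rate = 0.5214


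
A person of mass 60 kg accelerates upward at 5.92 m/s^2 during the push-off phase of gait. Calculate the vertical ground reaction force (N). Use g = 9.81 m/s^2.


GRF = m * (g + a)
GRF = 60 * (9.81 + 5.92)
GRF = 60 * 15.7300
GRF = 943.8000


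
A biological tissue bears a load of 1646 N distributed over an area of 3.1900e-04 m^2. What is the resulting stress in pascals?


stress = F / A
stress = 1646 / 3.1900e-04
stress = 5.1599e+06


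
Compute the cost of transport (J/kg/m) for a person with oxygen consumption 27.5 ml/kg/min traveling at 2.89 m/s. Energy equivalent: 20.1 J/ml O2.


Power per kg = VO2 * 20.1 / 60
Power per kg = 27.5 * 20.1 / 60 = 9.2125 W/kg
Cost = power_per_kg / speed
Cost = 9.2125 / 2.89
Cost = 3.1877


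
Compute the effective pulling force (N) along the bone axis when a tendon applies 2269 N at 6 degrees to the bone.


F_eff = F_tendon * cos(theta)
theta = 6 deg = 0.1047 rad
cos(theta) = 0.9945
F_eff = 2269 * 0.9945
F_eff = 2256.5702


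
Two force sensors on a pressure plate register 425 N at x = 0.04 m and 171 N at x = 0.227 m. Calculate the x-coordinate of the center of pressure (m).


COP_x = (F1*x1 + F2*x2) / (F1 + F2)
COP_x = (425*0.04 + 171*0.227) / (425 + 171)
Numerator = 55.8170
Denominator = 596
COP_x = 0.0937


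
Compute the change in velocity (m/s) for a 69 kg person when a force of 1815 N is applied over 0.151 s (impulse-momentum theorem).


J = F * dt = 1815 * 0.151 = 274.0650 N*s
delta_v = J / m
delta_v = 274.0650 / 69
delta_v = 3.9720


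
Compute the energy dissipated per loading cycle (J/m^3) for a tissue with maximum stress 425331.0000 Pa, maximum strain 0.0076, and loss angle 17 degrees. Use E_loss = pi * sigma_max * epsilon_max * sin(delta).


E_loss = pi * sigma_max * epsilon_max * sin(delta)
delta = 17 deg = 0.2967 rad
sin(delta) = 0.2924
E_loss = pi * 425331.0000 * 0.0076 * 0.2924
E_loss = 2969.1070


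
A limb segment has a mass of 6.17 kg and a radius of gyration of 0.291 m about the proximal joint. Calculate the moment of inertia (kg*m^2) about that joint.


I = m * k^2
I = 6.17 * 0.291^2
k^2 = 0.0847
I = 0.5225


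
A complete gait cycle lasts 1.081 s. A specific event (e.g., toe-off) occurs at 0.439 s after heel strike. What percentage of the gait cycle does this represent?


pct = (event_time / cycle_time) * 100
pct = (0.439 / 1.081) * 100
ratio = 0.4061
pct = 40.6105


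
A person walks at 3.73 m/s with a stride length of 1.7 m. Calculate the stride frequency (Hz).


f = v / stride_length
f = 3.73 / 1.7
f = 2.1941


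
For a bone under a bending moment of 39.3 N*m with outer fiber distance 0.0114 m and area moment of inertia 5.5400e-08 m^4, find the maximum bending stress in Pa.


sigma = M * c / I
sigma = 39.3 * 0.0114 / 5.5400e-08
M * c = 0.4480
sigma = 8.0870e+06


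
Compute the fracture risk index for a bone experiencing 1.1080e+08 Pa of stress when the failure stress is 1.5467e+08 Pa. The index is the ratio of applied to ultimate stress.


FRI = applied / ultimate
FRI = 1.1080e+08 / 1.5467e+08
FRI = 0.7164


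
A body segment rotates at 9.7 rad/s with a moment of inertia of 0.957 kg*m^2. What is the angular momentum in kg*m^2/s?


L = I * omega
L = 0.957 * 9.7
L = 9.2829


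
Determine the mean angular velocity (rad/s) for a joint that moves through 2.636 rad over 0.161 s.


omega = delta_theta / delta_t
omega = 2.636 / 0.161
omega = 16.3727


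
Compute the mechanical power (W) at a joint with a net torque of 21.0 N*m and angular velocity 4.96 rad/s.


P = M * omega
P = 21.0 * 4.96
P = 104.1600


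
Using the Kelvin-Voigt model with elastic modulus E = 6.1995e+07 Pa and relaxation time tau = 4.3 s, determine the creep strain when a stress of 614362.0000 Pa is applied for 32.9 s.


epsilon(t) = (sigma/E) * (1 - exp(-t/tau))
sigma/E = 614362.0000 / 6.1995e+07 = 0.0099
exp(-t/tau) = exp(-32.9 / 4.3) = 4.7549e-04
epsilon = 0.0099 * (1 - 4.7549e-04)
epsilon = 0.0099


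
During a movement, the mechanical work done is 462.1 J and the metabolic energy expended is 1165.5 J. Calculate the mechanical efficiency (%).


eta = (W_mech / E_meta) * 100
eta = (462.1 / 1165.5) * 100
ratio = 0.3965
eta = 39.6482


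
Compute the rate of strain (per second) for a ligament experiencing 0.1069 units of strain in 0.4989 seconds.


strain_rate = delta_strain / delta_t
strain_rate = 0.1069 / 0.4989
strain_rate = 0.2143


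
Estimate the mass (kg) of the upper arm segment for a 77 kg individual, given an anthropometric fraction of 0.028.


m_segment = body_mass * fraction
m_segment = 77 * 0.028
m_segment = 2.1560


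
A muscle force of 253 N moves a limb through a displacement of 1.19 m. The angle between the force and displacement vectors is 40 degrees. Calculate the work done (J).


W = F * d * cos(theta)
theta = 40 deg = 0.6981 rad
cos(theta) = 0.7660
W = 253 * 1.19 * 0.7660
W = 230.6330


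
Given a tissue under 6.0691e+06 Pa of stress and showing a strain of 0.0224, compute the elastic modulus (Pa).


E = stress / strain
E = 6.0691e+06 / 0.0224
E = 2.7094e+08


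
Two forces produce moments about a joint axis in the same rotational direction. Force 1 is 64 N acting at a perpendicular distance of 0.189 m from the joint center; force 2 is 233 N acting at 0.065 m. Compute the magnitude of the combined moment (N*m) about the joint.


M = F1 * d1 + F2 * d2
M = 64 * 0.189 + 233 * 0.065
M = 12.0960 + 15.1450
M = 27.2410


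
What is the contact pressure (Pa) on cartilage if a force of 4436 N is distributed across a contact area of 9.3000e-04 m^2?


P = F / A
P = 4436 / 9.3000e-04
P = 4.7699e+06


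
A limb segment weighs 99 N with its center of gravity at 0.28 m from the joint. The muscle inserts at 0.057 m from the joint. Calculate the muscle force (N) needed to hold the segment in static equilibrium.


F_muscle = W * d_load / d_muscle
F_muscle = 99 * 0.28 / 0.057
Numerator = 27.7200
F_muscle = 486.3158


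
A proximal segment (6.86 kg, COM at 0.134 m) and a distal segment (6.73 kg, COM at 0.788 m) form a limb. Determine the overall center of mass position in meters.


COM = (m1*x1 + m2*x2) / (m1 + m2)
COM = (6.86*0.134 + 6.73*0.788) / (6.86 + 6.73)
Numerator = 6.2225
Denominator = 13.5900
COM = 0.4579


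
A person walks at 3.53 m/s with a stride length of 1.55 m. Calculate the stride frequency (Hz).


f = v / stride_length
f = 3.53 / 1.55
f = 2.2774


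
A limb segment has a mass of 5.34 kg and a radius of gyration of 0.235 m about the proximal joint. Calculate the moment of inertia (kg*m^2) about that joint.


I = m * k^2
I = 5.34 * 0.235^2
k^2 = 0.0552
I = 0.2949


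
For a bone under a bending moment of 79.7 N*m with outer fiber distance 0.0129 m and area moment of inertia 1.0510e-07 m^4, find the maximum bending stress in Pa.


sigma = M * c / I
sigma = 79.7 * 0.0129 / 1.0510e-07
M * c = 1.0281
sigma = 9.7824e+06


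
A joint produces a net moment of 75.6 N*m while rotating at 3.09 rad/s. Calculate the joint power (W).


P = M * omega
P = 75.6 * 3.09
P = 233.6040


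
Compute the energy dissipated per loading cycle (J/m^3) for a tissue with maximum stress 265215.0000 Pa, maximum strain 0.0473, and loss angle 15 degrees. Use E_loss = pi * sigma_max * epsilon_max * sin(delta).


E_loss = pi * sigma_max * epsilon_max * sin(delta)
delta = 15 deg = 0.2618 rad
sin(delta) = 0.2588
E_loss = pi * 265215.0000 * 0.0473 * 0.2588
E_loss = 10200.1211


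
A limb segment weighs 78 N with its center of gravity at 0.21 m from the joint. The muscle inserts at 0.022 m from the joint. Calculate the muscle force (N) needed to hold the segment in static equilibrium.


F_muscle = W * d_load / d_muscle
F_muscle = 78 * 0.21 / 0.022
Numerator = 16.3800
F_muscle = 744.5455


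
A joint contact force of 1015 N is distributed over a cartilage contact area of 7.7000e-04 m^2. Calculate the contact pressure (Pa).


P = F / A
P = 1015 / 7.7000e-04
P = 1.3182e+06


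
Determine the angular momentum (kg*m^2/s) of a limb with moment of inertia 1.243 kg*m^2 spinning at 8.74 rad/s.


L = I * omega
L = 1.243 * 8.74
L = 10.8638
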